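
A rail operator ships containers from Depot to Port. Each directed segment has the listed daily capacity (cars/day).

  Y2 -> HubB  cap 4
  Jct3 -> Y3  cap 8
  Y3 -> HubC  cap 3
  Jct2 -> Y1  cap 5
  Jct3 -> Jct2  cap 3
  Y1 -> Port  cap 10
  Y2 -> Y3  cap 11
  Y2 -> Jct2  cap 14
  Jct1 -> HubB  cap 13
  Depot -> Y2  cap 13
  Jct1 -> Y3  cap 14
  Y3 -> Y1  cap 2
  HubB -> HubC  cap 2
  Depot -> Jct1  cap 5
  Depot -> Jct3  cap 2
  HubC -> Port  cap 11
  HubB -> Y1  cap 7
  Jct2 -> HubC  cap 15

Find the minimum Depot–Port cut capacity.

20

Augment Depot→Jct3→Jct2→Y1→Port: bottleneck 2, flow now 2.
Augment Depot→Y2→Jct2→Y1→Port: bottleneck 3, flow now 5.
Augment Depot→Y2→Jct2→HubC→Port: bottleneck 10, flow now 15.
Augment Depot→Jct1→Y3→Y1→Port: bottleneck 2, flow now 17.
Augment Depot→Jct1→Y3→HubC→Port: bottleneck 1, flow now 18.
Augment Depot→Jct1→HubB→Y1→Port: bottleneck 2, flow now 20.
No augmenting path remains; maximum flow = 20.
By max-flow min-cut, the minimum cut capacity equals the max flow.
In the residual graph, reachable from Depot: {Depot}.
Min-cut edges: Depot→Jct3 (2), Depot→Y2 (13), Depot→Jct1 (5); capacity 2 + 13 + 5 = 20.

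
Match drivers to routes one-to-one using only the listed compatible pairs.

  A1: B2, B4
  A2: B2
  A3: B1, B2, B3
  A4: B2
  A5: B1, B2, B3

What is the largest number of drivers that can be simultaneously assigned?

4

Unit-capacity flow: source→left, listed edges, right→sink; max matching = max flow.
Augmenting path A1→B2 (+1); matched 1.
Augmenting path A3→B1 (+1); matched 2.
Augmenting path A5→B3 (+1); matched 3.
Augmenting path A2→B2→A1→B4 (+1); matched 4.
No augmenting path remains; maximum matching = 4.
König certificate: {A1, A3, A5, B2} is a vertex cover of size 4 (every listed pair touches it), so no matching can be larger.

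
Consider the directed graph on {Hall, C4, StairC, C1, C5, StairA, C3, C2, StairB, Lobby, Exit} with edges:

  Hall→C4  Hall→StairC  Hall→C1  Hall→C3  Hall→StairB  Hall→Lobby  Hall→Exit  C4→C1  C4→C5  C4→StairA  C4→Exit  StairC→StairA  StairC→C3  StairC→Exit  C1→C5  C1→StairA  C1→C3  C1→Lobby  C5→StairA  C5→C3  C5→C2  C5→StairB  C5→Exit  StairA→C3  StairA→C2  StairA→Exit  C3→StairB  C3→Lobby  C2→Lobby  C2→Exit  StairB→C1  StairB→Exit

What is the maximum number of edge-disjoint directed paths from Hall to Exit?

Assign every edge capacity 1; by Menger, the answer equals the max flow.
Path Hall→Exit (+1); total 1.
Path Hall→C4→Exit (+1); total 2.
Path Hall→StairC→Exit (+1); total 3.
Path Hall→StairB→Exit (+1); total 4.
Path Hall→C1→C5→Exit (+1); total 5.
Path Hall→C3→StairB→C1→StairA→Exit (+1); total 6.
No residual Hall→Exit path; max flow = 6.
Certifying cut of size 6: {Hall→C1, Hall→C3, Hall→C4, Hall→Exit, Hall→StairB, Hall→StairC}.

6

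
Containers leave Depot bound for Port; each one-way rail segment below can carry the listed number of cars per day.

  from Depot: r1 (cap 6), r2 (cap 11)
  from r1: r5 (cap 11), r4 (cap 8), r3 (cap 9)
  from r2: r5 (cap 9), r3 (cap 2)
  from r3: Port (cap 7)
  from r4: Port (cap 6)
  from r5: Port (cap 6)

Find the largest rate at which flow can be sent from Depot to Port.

14

Augment Depot→r1→r3→Port: bottleneck 6, flow now 6.
Augment Depot→r2→r3→Port: bottleneck 1, flow now 7.
Augment Depot→r2→r5→Port: bottleneck 6, flow now 13.
Augment Depot→r2→r3→r1→r4→Port: bottleneck 1, flow now 14. (uses reverse residual edge)
No augmenting path remains; maximum flow = 14.
In the residual graph, reachable from Depot: {Depot, r2, r5}.
Min-cut edges: Depot→r1 (6), r2→r3 (2), r5→Port (6); capacity 6 + 2 + 6 = 14.
This cut is saturated, so no flow can exceed 14.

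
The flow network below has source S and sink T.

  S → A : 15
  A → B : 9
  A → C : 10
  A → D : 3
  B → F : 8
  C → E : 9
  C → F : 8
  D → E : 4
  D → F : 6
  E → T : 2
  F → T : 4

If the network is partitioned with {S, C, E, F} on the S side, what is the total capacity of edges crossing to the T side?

Edges leaving {S, C, E, F}: S→A (15), E→T (2), F→T (4).
Cut capacity = 15 + 2 + 4 = 21.

21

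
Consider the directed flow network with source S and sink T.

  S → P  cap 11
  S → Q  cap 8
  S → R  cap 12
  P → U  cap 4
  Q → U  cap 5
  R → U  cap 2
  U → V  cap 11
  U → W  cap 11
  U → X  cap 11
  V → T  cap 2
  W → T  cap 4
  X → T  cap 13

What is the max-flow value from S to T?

11

Augment S→P→U→V→T: bottleneck 2, flow now 2.
Augment S→P→U→W→T: bottleneck 2, flow now 4.
Augment S→Q→U→W→T: bottleneck 2, flow now 6.
Augment S→Q→U→X→T: bottleneck 3, flow now 9.
Augment S→R→U→X→T: bottleneck 2, flow now 11.
No augmenting path remains; maximum flow = 11.
In the residual graph, reachable from S: {S, P, Q, R}.
Min-cut edges: P→U (4), Q→U (5), R→U (2); capacity 4 + 5 + 2 = 11.
This cut is saturated, so no flow can exceed 11.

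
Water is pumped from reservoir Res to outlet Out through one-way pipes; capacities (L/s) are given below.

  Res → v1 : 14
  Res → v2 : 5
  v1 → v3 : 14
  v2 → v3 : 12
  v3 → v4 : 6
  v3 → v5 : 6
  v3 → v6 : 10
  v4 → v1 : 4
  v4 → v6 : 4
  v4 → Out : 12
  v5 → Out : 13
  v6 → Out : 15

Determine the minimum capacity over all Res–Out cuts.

19

Augment Res→v1→v3→v4→Out: bottleneck 6, flow now 6.
Augment Res→v1→v3→v5→Out: bottleneck 6, flow now 12.
Augment Res→v1→v3→v6→Out: bottleneck 2, flow now 14.
Augment Res→v2→v3→v6→Out: bottleneck 5, flow now 19.
No augmenting path remains; maximum flow = 19.
By max-flow min-cut, the minimum cut capacity equals the max flow.
In the residual graph, reachable from Res: {Res}.
Min-cut edges: Res→v1 (14), Res→v2 (5); capacity 14 + 5 = 19.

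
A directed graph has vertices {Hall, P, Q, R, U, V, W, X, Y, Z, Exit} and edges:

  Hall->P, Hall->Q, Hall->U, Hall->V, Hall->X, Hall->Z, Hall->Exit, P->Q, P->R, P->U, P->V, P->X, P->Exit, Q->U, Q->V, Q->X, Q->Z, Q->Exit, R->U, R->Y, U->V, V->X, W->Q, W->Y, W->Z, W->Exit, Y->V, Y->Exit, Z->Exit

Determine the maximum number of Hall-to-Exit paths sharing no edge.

4

Assign every edge capacity 1; by Menger, the answer equals the max flow.
Path Hall→Exit (+1); total 1.
Path Hall→P→Exit (+1); total 2.
Path Hall→Q→Exit (+1); total 3.
Path Hall→Z→Exit (+1); total 4.
No residual Hall→Exit path; max flow = 4.
Certifying cut of size 4: {Hall→Exit, Hall→P, Hall→Q, Hall→Z}.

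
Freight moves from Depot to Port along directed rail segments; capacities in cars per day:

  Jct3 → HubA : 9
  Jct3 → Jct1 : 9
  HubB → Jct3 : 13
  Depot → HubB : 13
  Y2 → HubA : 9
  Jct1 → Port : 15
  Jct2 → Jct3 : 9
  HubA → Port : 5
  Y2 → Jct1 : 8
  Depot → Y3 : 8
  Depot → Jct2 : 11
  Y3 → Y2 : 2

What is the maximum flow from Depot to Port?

16

Augment Depot→HubB→Jct3→Jct1→Port: bottleneck 9, flow now 9.
Augment Depot→HubB→Jct3→HubA→Port: bottleneck 4, flow now 13.
Augment Depot→Y3→Y2→Jct1→Port: bottleneck 2, flow now 15.
Augment Depot→Jct2→Jct3→HubA→Port: bottleneck 1, flow now 16.
No augmenting path remains; maximum flow = 16.
In the residual graph, reachable from Depot: {Depot, HubB, Y3, Jct2, Jct3, HubA}.
Min-cut edges: Y3→Y2 (2), Jct3→Jct1 (9), HubA→Port (5); capacity 2 + 9 + 5 = 16.
This cut is saturated, so no flow can exceed 16.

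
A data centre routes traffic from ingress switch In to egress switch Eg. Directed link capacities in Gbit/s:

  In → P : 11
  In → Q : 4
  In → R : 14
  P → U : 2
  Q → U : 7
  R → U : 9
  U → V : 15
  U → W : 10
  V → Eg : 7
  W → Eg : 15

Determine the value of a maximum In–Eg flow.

Augment In→P→U→V→Eg: bottleneck 2, flow now 2.
Augment In→Q→U→V→Eg: bottleneck 4, flow now 6.
Augment In→R→U→V→Eg: bottleneck 1, flow now 7.
Augment In→R→U→W→Eg: bottleneck 8, flow now 15.
No augmenting path remains; maximum flow = 15.
In the residual graph, reachable from In: {In, P, R}.
Min-cut edges: In→Q (4), P→U (2), R→U (9); capacity 4 + 2 + 9 = 15.
This cut is saturated, so no flow can exceed 15.

15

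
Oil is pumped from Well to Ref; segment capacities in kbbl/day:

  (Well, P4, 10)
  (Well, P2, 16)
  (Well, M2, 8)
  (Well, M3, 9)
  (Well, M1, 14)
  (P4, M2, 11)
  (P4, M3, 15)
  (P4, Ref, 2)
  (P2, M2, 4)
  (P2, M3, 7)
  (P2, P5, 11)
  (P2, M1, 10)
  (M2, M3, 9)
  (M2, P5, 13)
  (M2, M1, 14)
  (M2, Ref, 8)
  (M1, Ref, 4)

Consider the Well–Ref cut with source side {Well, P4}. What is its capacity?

Edges leaving {Well, P4}: Well→P2 (16), Well→M2 (8), Well→M3 (9), Well→M1 (14), P4→M2 (11), P4→M3 (15), P4→Ref (2).
Cut capacity = 16 + 8 + 9 + 14 + 11 + 15 + 2 = 75.

75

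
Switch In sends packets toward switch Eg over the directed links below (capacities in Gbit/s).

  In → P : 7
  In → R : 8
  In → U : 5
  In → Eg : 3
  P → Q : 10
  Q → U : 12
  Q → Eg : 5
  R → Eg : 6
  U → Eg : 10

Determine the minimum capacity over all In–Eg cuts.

Augment In→Eg: bottleneck 3, flow now 3.
Augment In→R→Eg: bottleneck 6, flow now 9.
Augment In→U→Eg: bottleneck 5, flow now 14.
Augment In→P→Q→Eg: bottleneck 5, flow now 19.
Augment In→P→Q→U→Eg: bottleneck 2, flow now 21.
No augmenting path remains; maximum flow = 21.
By max-flow min-cut, the minimum cut capacity equals the max flow.
In the residual graph, reachable from In: {In, R}.
Min-cut edges: In→P (7), In→U (5), In→Eg (3), R→Eg (6); capacity 7 + 5 + 3 + 6 = 21.

21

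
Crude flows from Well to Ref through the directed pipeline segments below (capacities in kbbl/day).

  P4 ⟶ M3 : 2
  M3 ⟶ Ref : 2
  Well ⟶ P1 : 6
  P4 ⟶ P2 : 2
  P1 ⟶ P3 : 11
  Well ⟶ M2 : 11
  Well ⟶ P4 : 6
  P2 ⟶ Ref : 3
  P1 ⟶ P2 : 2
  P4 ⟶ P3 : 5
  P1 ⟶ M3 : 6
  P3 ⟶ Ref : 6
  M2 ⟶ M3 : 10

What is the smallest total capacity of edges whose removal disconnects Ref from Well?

11

Augment Well→M2→M3→Ref: bottleneck 2, flow now 2.
Augment Well→P4→P2→Ref: bottleneck 2, flow now 4.
Augment Well→P4→P3→Ref: bottleneck 4, flow now 8.
Augment Well→P1→P2→Ref: bottleneck 1, flow now 9.
Augment Well→P1→P3→Ref: bottleneck 2, flow now 11.
No augmenting path remains; maximum flow = 11.
By max-flow min-cut, the minimum cut capacity equals the max flow.
In the residual graph, reachable from Well: {Well, M2, P4, P1, P2, P3, M3}.
Min-cut edges: P2→Ref (3), P3→Ref (6), M3→Ref (2); capacity 3 + 6 + 2 = 11.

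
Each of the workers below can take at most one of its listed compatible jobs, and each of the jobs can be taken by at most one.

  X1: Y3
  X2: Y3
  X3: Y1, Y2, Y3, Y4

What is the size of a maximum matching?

2

Unit-capacity flow: source→left, listed edges, right→sink; max matching = max flow.
Augmenting path X1→Y3 (+1); matched 1.
Augmenting path X3→Y1 (+1); matched 2.
No augmenting path remains; maximum matching = 2.
König certificate: {X3, Y3} is a vertex cover of size 2 (every listed pair touches it), so no matching can be larger.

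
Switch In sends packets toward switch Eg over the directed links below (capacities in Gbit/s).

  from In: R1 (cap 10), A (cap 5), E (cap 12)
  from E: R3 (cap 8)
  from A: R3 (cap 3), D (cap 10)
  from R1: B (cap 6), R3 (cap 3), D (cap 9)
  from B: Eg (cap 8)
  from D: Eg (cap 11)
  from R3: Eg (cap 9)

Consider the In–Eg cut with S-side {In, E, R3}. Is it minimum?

Given cut capacity: 5 + 10 + 9 = 24.
Augment In→E→R3→Eg: bottleneck 8, flow now 8.
Augment In→A→D→Eg: bottleneck 5, flow now 13.
Augment In→R1→B→Eg: bottleneck 6, flow now 19.
Augment In→R1→D→Eg: bottleneck 4, flow now 23.
No augmenting path remains; maximum flow = 23.
In the residual graph, reachable from In: {In, E}.
Min-cut edges: In→A (5), In→R1 (10), E→R3 (8); capacity 5 + 10 + 8 = 23.
Cut capacity 24 exceeds the max flow 23, so it is not minimum.

No — its capacity is 24, but the minimum cut has capacity 23.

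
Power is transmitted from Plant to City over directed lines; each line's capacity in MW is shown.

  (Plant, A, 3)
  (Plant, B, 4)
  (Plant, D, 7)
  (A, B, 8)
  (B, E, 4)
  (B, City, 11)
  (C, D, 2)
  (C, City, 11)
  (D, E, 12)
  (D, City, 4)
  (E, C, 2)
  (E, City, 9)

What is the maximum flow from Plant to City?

14

Augment Plant→B→City: bottleneck 4, flow now 4.
Augment Plant→D→City: bottleneck 4, flow now 8.
Augment Plant→A→B→City: bottleneck 3, flow now 11.
Augment Plant→D→E→City: bottleneck 3, flow now 14.
No augmenting path remains; maximum flow = 14.
In the residual graph, reachable from Plant: {Plant}.
Min-cut edges: Plant→A (3), Plant→B (4), Plant→D (7); capacity 3 + 4 + 7 = 14.
This cut is saturated, so no flow can exceed 14.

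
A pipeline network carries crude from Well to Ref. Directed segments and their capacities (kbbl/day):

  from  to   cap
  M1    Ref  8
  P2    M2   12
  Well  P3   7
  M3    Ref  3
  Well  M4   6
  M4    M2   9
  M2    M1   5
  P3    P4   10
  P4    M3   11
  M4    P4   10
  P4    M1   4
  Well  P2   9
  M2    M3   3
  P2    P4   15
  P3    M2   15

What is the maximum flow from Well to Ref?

Augment Well→M4→M2→M3→Ref: bottleneck 3, flow now 3.
Augment Well→M4→M2→M1→Ref: bottleneck 3, flow now 6.
Augment Well→P3→M2→M1→Ref: bottleneck 2, flow now 8.
Augment Well→P3→P4→M1→Ref: bottleneck 3, flow now 11.
No augmenting path remains; maximum flow = 11.
In the residual graph, reachable from Well: {Well, M4, P3, P2, M2, P4, M3, M1}.
Min-cut edges: M3→Ref (3), M1→Ref (8); capacity 3 + 8 = 11.
This cut is saturated, so no flow can exceed 11.

11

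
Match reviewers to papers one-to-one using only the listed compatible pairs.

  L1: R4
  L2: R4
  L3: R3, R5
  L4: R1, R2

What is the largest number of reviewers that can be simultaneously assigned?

Unit-capacity flow: source→left, listed edges, right→sink; max matching = max flow.
Augmenting path L1→R4 (+1); matched 1.
Augmenting path L3→R3 (+1); matched 2.
Augmenting path L4→R1 (+1); matched 3.
No augmenting path remains; maximum matching = 3.
König certificate: {L3, L4, R4} is a vertex cover of size 3 (every listed pair touches it), so no matching can be larger.

3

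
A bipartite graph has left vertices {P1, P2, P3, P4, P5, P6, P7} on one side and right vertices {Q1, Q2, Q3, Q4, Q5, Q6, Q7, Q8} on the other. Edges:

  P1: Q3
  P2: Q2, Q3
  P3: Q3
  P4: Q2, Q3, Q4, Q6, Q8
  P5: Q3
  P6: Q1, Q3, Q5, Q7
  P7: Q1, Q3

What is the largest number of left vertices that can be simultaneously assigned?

Unit-capacity flow: source→left, listed edges, right→sink; max matching = max flow.
Augmenting path P1→Q3 (+1); matched 1.
Augmenting path P2→Q2 (+1); matched 2.
Augmenting path P4→Q4 (+1); matched 3.
Augmenting path P6→Q1 (+1); matched 4.
Augmenting path P7→Q1→P6→Q5 (+1); matched 5.
No augmenting path remains; maximum matching = 5.
König certificate: {P2, P4, P6, P7, Q3} is a vertex cover of size 5 (every listed pair touches it), so no matching can be larger.

5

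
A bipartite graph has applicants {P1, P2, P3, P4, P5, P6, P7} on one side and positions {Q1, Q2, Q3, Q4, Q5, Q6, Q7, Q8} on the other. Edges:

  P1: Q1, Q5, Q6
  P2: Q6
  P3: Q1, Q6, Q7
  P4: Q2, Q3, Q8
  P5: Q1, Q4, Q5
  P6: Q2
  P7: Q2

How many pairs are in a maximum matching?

Unit-capacity flow: source→left, listed edges, right→sink; max matching = max flow.
Augmenting path P1→Q1 (+1); matched 1.
Augmenting path P2→Q6 (+1); matched 2.
Augmenting path P3→Q7 (+1); matched 3.
Augmenting path P4→Q2 (+1); matched 4.
Augmenting path P5→Q4 (+1); matched 5.
Augmenting path P6→Q2→P4→Q3 (+1); matched 6.
No augmenting path remains; maximum matching = 6.
König certificate: {P1, P2, P3, P4, P5, Q2} is a vertex cover of size 6 (every listed pair touches it), so no matching can be larger.

6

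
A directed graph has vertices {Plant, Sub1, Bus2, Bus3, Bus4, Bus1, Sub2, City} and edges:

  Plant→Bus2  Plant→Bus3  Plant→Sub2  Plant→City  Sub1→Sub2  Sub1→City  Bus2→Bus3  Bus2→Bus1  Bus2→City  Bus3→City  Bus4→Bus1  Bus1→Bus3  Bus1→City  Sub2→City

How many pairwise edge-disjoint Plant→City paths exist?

Assign every edge capacity 1; by Menger, the answer equals the max flow.
Path Plant→City (+1); total 1.
Path Plant→Bus2→City (+1); total 2.
Path Plant→Bus3→City (+1); total 3.
Path Plant→Sub2→City (+1); total 4.
No residual Plant→City path; max flow = 4.
Certifying cut of size 4: {Plant→Bus2, Plant→Bus3, Plant→City, Plant→Sub2}.

4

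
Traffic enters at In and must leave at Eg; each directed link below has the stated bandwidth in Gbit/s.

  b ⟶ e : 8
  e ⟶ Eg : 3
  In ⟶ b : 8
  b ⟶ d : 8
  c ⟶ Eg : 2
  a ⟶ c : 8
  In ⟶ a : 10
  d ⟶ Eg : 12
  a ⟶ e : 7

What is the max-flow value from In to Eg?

Augment In→a→c→Eg: bottleneck 2, flow now 2.
Augment In→a→e→Eg: bottleneck 3, flow now 5.
Augment In→b→d→Eg: bottleneck 8, flow now 13.
No augmenting path remains; maximum flow = 13.
In the residual graph, reachable from In: {In, a, c, e}.
Min-cut edges: In→b (8), c→Eg (2), e→Eg (3); capacity 8 + 2 + 3 = 13.
This cut is saturated, so no flow can exceed 13.

13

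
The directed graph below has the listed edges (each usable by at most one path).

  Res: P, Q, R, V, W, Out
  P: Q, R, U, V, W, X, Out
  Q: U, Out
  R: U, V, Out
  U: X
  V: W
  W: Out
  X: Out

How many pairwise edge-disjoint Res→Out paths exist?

Assign every edge capacity 1; by Menger, the answer equals the max flow.
Path Res→Out (+1); total 1.
Path Res→P→Out (+1); total 2.
Path Res→Q→Out (+1); total 3.
Path Res→R→Out (+1); total 4.
Path Res→W→Out (+1); total 5.
No residual Res→Out path; max flow = 5.
Certifying cut of size 5: {Res→Out, Res→P, Res→Q, Res→R, W→Out}.

5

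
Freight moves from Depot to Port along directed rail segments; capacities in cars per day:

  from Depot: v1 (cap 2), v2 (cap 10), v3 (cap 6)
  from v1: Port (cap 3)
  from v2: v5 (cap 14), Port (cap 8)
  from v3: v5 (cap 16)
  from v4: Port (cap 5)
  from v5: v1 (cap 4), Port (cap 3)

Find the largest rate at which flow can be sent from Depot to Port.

Augment Depot→v1→Port: bottleneck 2, flow now 2.
Augment Depot→v2→Port: bottleneck 8, flow now 10.
Augment Depot→v2→v5→Port: bottleneck 2, flow now 12.
Augment Depot→v3→v5→Port: bottleneck 1, flow now 13.
Augment Depot→v3→v5→v1→Port: bottleneck 1, flow now 14.
No augmenting path remains; maximum flow = 14.
In the residual graph, reachable from Depot: {Depot, v1, v2, v3, v5}.
Min-cut edges: v1→Port (3), v2→Port (8), v5→Port (3); capacity 3 + 8 + 3 = 14.
This cut is saturated, so no flow can exceed 14.

14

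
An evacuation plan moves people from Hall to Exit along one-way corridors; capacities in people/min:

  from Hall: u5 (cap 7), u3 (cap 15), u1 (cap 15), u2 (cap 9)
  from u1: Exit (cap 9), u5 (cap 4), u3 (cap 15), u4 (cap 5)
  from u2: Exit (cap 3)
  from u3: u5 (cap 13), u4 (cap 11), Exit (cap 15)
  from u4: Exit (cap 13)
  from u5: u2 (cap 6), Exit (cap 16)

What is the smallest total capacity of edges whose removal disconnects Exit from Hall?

40

Augment Hall→u1→Exit: bottleneck 9, flow now 9.
Augment Hall→u2→Exit: bottleneck 3, flow now 12.
Augment Hall→u3→Exit: bottleneck 15, flow now 27.
Augment Hall→u5→Exit: bottleneck 7, flow now 34.
Augment Hall→u1→u4→Exit: bottleneck 5, flow now 39.
Augment Hall→u1→u5→Exit: bottleneck 1, flow now 40.
No augmenting path remains; maximum flow = 40.
By max-flow min-cut, the minimum cut capacity equals the max flow.
In the residual graph, reachable from Hall: {Hall, u2}.
Min-cut edges: Hall→u1 (15), Hall→u3 (15), Hall→u5 (7), u2→Exit (3); capacity 15 + 15 + 7 + 3 = 40.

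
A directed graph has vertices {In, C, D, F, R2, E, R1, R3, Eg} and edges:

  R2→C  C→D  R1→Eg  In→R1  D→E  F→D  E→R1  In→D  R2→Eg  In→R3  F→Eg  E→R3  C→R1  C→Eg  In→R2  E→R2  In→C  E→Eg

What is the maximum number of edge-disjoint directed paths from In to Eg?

Assign every edge capacity 1; by Menger, the answer equals the max flow.
Path In→C→Eg (+1); total 1.
Path In→R2→Eg (+1); total 2.
Path In→R1→Eg (+1); total 3.
Path In→D→E→Eg (+1); total 4.
No residual In→Eg path; max flow = 4.
Certifying cut of size 4: {In→C, In→D, In→R1, In→R2}.

4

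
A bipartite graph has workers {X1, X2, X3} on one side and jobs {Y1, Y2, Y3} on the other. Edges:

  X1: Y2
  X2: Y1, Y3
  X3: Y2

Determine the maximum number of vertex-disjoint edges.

Unit-capacity flow: source→left, listed edges, right→sink; max matching = max flow.
Augmenting path X1→Y2 (+1); matched 1.
Augmenting path X2→Y1 (+1); matched 2.
No augmenting path remains; maximum matching = 2.
König certificate: {X2, Y2} is a vertex cover of size 2 (every listed pair touches it), so no matching can be larger.

2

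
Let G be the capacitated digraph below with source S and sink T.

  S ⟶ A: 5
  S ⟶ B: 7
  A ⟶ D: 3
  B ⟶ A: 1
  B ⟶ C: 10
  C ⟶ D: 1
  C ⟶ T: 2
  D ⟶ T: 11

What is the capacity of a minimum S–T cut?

6

Augment S→A→D→T: bottleneck 3, flow now 3.
Augment S→B→C→T: bottleneck 2, flow now 5.
Augment S→B→C→D→T: bottleneck 1, flow now 6.
No augmenting path remains; maximum flow = 6.
By max-flow min-cut, the minimum cut capacity equals the max flow.
In the residual graph, reachable from S: {S, A, B, C}.
Min-cut edges: A→D (3), C→D (1), C→T (2); capacity 3 + 1 + 2 = 6.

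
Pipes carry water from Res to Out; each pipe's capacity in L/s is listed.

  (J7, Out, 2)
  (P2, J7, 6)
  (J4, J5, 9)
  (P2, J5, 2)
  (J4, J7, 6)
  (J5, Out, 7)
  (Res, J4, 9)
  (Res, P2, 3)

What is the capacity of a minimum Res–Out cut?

Augment Res→P2→J7→Out: bottleneck 2, flow now 2.
Augment Res→P2→J5→Out: bottleneck 1, flow now 3.
Augment Res→J4→J5→Out: bottleneck 6, flow now 9.
No augmenting path remains; maximum flow = 9.
By max-flow min-cut, the minimum cut capacity equals the max flow.
In the residual graph, reachable from Res: {Res, P2, J4, J7, J5}.
Min-cut edges: J7→Out (2), J5→Out (7); capacity 2 + 7 = 9.

9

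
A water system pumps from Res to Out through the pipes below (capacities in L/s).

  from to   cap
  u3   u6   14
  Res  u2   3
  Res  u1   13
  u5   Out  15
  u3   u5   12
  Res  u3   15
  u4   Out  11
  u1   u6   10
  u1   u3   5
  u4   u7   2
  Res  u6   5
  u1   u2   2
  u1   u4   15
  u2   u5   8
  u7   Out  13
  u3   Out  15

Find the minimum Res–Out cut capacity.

31

Augment Res→u3→Out: bottleneck 15, flow now 15.
Augment Res→u1→u4→Out: bottleneck 11, flow now 26.
Augment Res→u2→u5→Out: bottleneck 3, flow now 29.
Augment Res→u1→u2→u5→Out: bottleneck 2, flow now 31.
No augmenting path remains; maximum flow = 31.
By max-flow min-cut, the minimum cut capacity equals the max flow.
In the residual graph, reachable from Res: {Res, u6}.
Min-cut edges: Res→u1 (13), Res→u2 (3), Res→u3 (15); capacity 13 + 3 + 15 = 31.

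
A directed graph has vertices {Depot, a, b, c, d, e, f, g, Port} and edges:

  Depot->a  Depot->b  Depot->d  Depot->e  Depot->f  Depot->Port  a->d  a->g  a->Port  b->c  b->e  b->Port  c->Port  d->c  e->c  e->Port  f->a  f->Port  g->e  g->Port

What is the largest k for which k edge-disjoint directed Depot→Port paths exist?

Assign every edge capacity 1; by Menger, the answer equals the max flow.
Path Depot→Port (+1); total 1.
Path Depot→a→Port (+1); total 2.
Path Depot→b→Port (+1); total 3.
Path Depot→e→Port (+1); total 4.
Path Depot→f→Port (+1); total 5.
Path Depot→d→c→Port (+1); total 6.
No residual Depot→Port path; max flow = 6.
Certifying cut of size 6: {Depot→Port, Depot→a, Depot→b, Depot→d, Depot→e, Depot→f}.

6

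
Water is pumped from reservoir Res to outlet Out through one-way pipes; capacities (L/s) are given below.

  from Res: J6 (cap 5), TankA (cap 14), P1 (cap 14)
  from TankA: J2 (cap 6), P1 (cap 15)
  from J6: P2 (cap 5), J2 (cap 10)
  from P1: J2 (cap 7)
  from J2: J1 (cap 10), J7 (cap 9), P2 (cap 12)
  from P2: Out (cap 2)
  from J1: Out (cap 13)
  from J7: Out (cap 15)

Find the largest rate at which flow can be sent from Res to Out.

18

Augment Res→J6→P2→Out: bottleneck 2, flow now 2.
Augment Res→TankA→J2→J1→Out: bottleneck 6, flow now 8.
Augment Res→J6→J2→J1→Out: bottleneck 3, flow now 11.
Augment Res→P1→J2→J1→Out: bottleneck 1, flow now 12.
Augment Res→P1→J2→J7→Out: bottleneck 6, flow now 18.
No augmenting path remains; maximum flow = 18.
In the residual graph, reachable from Res: {Res, TankA, P1}.
Min-cut edges: Res→J6 (5), TankA→J2 (6), P1→J2 (7); capacity 5 + 6 + 7 = 18.
This cut is saturated, so no flow can exceed 18.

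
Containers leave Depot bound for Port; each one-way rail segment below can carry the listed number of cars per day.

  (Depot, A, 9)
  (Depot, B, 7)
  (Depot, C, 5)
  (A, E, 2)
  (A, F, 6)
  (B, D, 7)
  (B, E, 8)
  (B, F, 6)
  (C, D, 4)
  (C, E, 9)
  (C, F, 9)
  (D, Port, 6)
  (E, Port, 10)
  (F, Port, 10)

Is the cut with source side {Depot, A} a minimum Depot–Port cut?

Yes — it is a minimum cut (capacity 20).

Given cut capacity: 7 + 5 + 2 + 6 = 20.
Augment Depot→A→E→Port: bottleneck 2, flow now 2.
Augment Depot→A→F→Port: bottleneck 6, flow now 8.
Augment Depot→B→D→Port: bottleneck 6, flow now 14.
Augment Depot→B→E→Port: bottleneck 1, flow now 15.
Augment Depot→C→E→Port: bottleneck 5, flow now 20.
No augmenting path remains; maximum flow = 20.
Cut capacity 20 equals the max flow, so it is a minimum cut.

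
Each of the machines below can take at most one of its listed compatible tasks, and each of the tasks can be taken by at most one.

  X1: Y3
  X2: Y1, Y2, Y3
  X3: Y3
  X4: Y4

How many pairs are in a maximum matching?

Unit-capacity flow: source→left, listed edges, right→sink; max matching = max flow.
Augmenting path X1→Y3 (+1); matched 1.
Augmenting path X2→Y1 (+1); matched 2.
Augmenting path X4→Y4 (+1); matched 3.
No augmenting path remains; maximum matching = 3.
König certificate: {X2, X4, Y3} is a vertex cover of size 3 (every listed pair touches it), so no matching can be larger.

3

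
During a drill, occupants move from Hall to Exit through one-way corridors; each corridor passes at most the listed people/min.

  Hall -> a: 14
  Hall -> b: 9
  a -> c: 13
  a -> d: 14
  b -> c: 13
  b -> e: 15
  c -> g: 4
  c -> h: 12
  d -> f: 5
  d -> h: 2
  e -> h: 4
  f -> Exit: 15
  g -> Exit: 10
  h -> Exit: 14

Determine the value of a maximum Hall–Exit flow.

23

Augment Hall→a→c→g→Exit: bottleneck 4, flow now 4.
Augment Hall→a→c→h→Exit: bottleneck 9, flow now 13.
Augment Hall→a→d→f→Exit: bottleneck 1, flow now 14.
Augment Hall→b→c→h→Exit: bottleneck 3, flow now 17.
Augment Hall→b→e→h→Exit: bottleneck 2, flow now 19.
Augment Hall→b→c→a→d→f→Exit: bottleneck 4, flow now 23. (uses reverse residual edge)
No augmenting path remains; maximum flow = 23.
In the residual graph, reachable from Hall: {Hall}.
Min-cut edges: Hall→a (14), Hall→b (9); capacity 14 + 9 = 23.
This cut is saturated, so no flow can exceed 23.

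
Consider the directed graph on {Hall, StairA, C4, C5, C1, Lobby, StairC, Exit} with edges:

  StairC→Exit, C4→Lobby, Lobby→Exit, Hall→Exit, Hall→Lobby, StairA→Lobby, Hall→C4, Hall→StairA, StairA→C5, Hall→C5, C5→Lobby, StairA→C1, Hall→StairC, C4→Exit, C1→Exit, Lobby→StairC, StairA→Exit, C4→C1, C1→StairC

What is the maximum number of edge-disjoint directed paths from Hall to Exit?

Assign every edge capacity 1; by Menger, the answer equals the max flow.
Path Hall→Exit (+1); total 1.
Path Hall→StairA→Exit (+1); total 2.
Path Hall→C4→Exit (+1); total 3.
Path Hall→Lobby→Exit (+1); total 4.
Path Hall→StairC→Exit (+1); total 5.
No residual Hall→Exit path; max flow = 5.
Certifying cut of size 5: {Hall→C4, Hall→Exit, Hall→StairA, Lobby→Exit, StairC→Exit}.

5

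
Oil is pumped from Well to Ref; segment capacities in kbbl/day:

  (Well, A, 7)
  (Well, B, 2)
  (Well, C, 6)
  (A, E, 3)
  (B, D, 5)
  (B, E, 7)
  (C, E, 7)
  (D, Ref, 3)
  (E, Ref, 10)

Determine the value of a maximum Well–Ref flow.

11

Augment Well→A→E→Ref: bottleneck 3, flow now 3.
Augment Well→B→D→Ref: bottleneck 2, flow now 5.
Augment Well→C→E→Ref: bottleneck 6, flow now 11.
No augmenting path remains; maximum flow = 11.
In the residual graph, reachable from Well: {Well, A}.
Min-cut edges: Well→B (2), Well→C (6), A→E (3); capacity 2 + 6 + 3 = 11.
This cut is saturated, so no flow can exceed 11.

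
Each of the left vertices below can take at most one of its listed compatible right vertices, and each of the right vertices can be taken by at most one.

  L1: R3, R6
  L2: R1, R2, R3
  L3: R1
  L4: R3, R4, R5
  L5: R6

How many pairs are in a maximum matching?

Unit-capacity flow: source→left, listed edges, right→sink; max matching = max flow.
Augmenting path L1→R3 (+1); matched 1.
Augmenting path L2→R1 (+1); matched 2.
Augmenting path L4→R4 (+1); matched 3.
Augmenting path L5→R6 (+1); matched 4.
Augmenting path L3→R1→L2→R2 (+1); matched 5.
No augmenting path remains; maximum matching = 5.
König certificate: {L1, L2, L3, L4, L5} is a vertex cover of size 5 (every listed pair touches it), so no matching can be larger.

5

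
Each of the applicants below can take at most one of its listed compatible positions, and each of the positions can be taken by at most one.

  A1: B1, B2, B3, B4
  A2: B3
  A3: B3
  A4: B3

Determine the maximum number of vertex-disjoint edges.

Unit-capacity flow: source→left, listed edges, right→sink; max matching = max flow.
Augmenting path A1→B1 (+1); matched 1.
Augmenting path A2→B3 (+1); matched 2.
No augmenting path remains; maximum matching = 2.
König certificate: {A1, B3} is a vertex cover of size 2 (every listed pair touches it), so no matching can be larger.

2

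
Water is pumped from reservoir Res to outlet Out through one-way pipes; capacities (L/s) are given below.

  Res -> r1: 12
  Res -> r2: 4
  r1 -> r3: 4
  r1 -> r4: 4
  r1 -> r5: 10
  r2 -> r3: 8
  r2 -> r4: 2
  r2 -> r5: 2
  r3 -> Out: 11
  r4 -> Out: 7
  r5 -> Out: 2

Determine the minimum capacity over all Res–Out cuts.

Augment Res→r1→r3→Out: bottleneck 4, flow now 4.
Augment Res→r1→r4→Out: bottleneck 4, flow now 8.
Augment Res→r1→r5→Out: bottleneck 2, flow now 10.
Augment Res→r2→r3→Out: bottleneck 4, flow now 14.
No augmenting path remains; maximum flow = 14.
By max-flow min-cut, the minimum cut capacity equals the max flow.
In the residual graph, reachable from Res: {Res, r1, r5}.
Min-cut edges: Res→r2 (4), r1→r3 (4), r1→r4 (4), r5→Out (2); capacity 4 + 4 + 4 + 2 = 14.

14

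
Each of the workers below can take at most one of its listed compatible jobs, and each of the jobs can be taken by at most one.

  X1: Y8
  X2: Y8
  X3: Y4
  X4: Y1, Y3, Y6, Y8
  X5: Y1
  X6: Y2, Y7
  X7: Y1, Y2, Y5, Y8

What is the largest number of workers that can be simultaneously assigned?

Unit-capacity flow: source→left, listed edges, right→sink; max matching = max flow.
Augmenting path X1→Y8 (+1); matched 1.
Augmenting path X3→Y4 (+1); matched 2.
Augmenting path X4→Y1 (+1); matched 3.
Augmenting path X6→Y2 (+1); matched 4.
Augmenting path X7→Y5 (+1); matched 5.
Augmenting path X5→Y1→X4→Y3 (+1); matched 6.
No augmenting path remains; maximum matching = 6.
König certificate: {X3, X4, X5, X6, X7, Y8} is a vertex cover of size 6 (every listed pair touches it), so no matching can be larger.

6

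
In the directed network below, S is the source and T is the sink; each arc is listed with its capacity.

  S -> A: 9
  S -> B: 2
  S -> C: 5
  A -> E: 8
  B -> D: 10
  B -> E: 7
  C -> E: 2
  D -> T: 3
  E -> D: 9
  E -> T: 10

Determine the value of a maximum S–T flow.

Augment S→A→E→T: bottleneck 8, flow now 8.
Augment S→B→D→T: bottleneck 2, flow now 10.
Augment S→C→E→T: bottleneck 2, flow now 12.
No augmenting path remains; maximum flow = 12.
In the residual graph, reachable from S: {S, A, C}.
Min-cut edges: S→B (2), A→E (8), C→E (2); capacity 2 + 8 + 2 = 12.
This cut is saturated, so no flow can exceed 12.

12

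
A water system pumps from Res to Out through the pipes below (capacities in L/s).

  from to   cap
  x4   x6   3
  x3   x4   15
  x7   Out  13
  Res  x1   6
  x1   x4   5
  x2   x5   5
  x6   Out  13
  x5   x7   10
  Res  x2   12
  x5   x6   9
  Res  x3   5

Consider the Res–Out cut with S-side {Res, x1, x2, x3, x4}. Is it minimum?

Given cut capacity: 5 + 3 = 8.
Augment Res→x1→x4→x6→Out: bottleneck 3, flow now 3.
Augment Res→x2→x5→x6→Out: bottleneck 5, flow now 8.
No augmenting path remains; maximum flow = 8.
Cut capacity 8 equals the max flow, so it is a minimum cut.

Yes — it is a minimum cut (capacity 8).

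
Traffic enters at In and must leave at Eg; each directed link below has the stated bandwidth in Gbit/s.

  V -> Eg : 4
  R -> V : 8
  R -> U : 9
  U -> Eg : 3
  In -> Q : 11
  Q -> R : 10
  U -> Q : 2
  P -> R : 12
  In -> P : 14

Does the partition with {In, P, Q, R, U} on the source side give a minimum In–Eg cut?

No — its capacity is 11, but the minimum cut has capacity 7.

Given cut capacity: 8 + 3 = 11.
Augment In→P→R→U→Eg: bottleneck 3, flow now 3.
Augment In→P→R→V→Eg: bottleneck 4, flow now 7.
No augmenting path remains; maximum flow = 7.
In the residual graph, reachable from In: {In, P, Q, R, U, V}.
Min-cut edges: U→Eg (3), V→Eg (4); capacity 3 + 4 = 7.
Cut capacity 11 exceeds the max flow 7, so it is not minimum.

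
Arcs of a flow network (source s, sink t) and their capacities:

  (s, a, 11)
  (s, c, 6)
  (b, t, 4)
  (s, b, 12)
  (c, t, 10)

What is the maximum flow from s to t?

Augment s→b→t: bottleneck 4, flow now 4.
Augment s→c→t: bottleneck 6, flow now 10.
No augmenting path remains; maximum flow = 10.
In the residual graph, reachable from s: {s, a, b}.
Min-cut edges: s→c (6), b→t (4); capacity 6 + 4 = 10.
This cut is saturated, so no flow can exceed 10.

10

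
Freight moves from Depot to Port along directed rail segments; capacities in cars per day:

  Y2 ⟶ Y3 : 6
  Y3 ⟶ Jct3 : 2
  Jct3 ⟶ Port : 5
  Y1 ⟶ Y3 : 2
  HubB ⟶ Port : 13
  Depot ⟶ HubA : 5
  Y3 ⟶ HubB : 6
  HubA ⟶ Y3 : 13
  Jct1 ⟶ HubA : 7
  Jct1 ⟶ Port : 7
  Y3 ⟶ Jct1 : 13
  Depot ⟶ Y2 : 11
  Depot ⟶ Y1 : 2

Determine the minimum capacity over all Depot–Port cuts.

Augment Depot→Y1→Y3→Jct3→Port: bottleneck 2, flow now 2.
Augment Depot→Y2→Y3→Jct1→Port: bottleneck 6, flow now 8.
Augment Depot→HubA→Y3→Jct1→Port: bottleneck 1, flow now 9.
Augment Depot→HubA→Y3→HubB→Port: bottleneck 4, flow now 13.
No augmenting path remains; maximum flow = 13.
By max-flow min-cut, the minimum cut capacity equals the max flow.
In the residual graph, reachable from Depot: {Depot, Y2}.
Min-cut edges: Depot→Y1 (2), Depot→HubA (5), Y2→Y3 (6); capacity 2 + 5 + 6 = 13.

13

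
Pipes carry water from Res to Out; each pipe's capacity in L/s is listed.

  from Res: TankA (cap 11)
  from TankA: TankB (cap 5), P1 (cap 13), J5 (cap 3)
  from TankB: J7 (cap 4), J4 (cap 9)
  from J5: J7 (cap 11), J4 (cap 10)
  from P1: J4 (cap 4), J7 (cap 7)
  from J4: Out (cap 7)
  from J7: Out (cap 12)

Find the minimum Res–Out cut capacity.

Augment Res→TankA→TankB→J4→Out: bottleneck 5, flow now 5.
Augment Res→TankA→J5→J4→Out: bottleneck 2, flow now 7.
Augment Res→TankA→J5→J7→Out: bottleneck 1, flow now 8.
Augment Res→TankA→P1→J7→Out: bottleneck 3, flow now 11.
No augmenting path remains; maximum flow = 11.
By max-flow min-cut, the minimum cut capacity equals the max flow.
In the residual graph, reachable from Res: {Res}.
Min-cut edges: Res→TankA (11); capacity 11 = 11.

11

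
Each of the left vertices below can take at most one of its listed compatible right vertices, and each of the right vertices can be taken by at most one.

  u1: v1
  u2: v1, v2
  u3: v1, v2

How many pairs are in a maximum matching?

Unit-capacity flow: source→left, listed edges, right→sink; max matching = max flow.
Augmenting path u1→v1 (+1); matched 1.
Augmenting path u2→v2 (+1); matched 2.
No augmenting path remains; maximum matching = 2.
König certificate: {v1, v2} is a vertex cover of size 2 (every listed pair touches it), so no matching can be larger.

2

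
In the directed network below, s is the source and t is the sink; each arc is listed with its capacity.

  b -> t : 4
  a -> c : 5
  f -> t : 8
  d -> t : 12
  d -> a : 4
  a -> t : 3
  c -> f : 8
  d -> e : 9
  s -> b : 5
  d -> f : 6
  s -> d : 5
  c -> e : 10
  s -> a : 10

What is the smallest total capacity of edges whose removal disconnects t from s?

Augment s→a→t: bottleneck 3, flow now 3.
Augment s→b→t: bottleneck 4, flow now 7.
Augment s→d→t: bottleneck 5, flow now 12.
Augment s→a→c→f→t: bottleneck 5, flow now 17.
No augmenting path remains; maximum flow = 17.
By max-flow min-cut, the minimum cut capacity equals the max flow.
In the residual graph, reachable from s: {s, a, b}.
Min-cut edges: s→d (5), a→c (5), a→t (3), b→t (4); capacity 5 + 5 + 3 + 4 = 17.

17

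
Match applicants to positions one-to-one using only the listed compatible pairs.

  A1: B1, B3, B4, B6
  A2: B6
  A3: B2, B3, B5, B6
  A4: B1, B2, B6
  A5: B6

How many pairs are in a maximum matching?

Unit-capacity flow: source→left, listed edges, right→sink; max matching = max flow.
Augmenting path A1→B1 (+1); matched 1.
Augmenting path A2→B6 (+1); matched 2.
Augmenting path A3→B2 (+1); matched 3.
Augmenting path A4→B1→A1→B3 (+1); matched 4.
No augmenting path remains; maximum matching = 4.
König certificate: {A1, A3, A4, B6} is a vertex cover of size 4 (every listed pair touches it), so no matching can be larger.

4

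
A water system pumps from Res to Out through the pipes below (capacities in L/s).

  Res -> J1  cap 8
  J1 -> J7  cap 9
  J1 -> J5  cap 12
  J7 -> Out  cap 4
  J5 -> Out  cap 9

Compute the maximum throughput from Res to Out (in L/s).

Augment Res→J1→J7→Out: bottleneck 4, flow now 4.
Augment Res→J1→J5→Out: bottleneck 4, flow now 8.
No augmenting path remains; maximum flow = 8.
In the residual graph, reachable from Res: {Res}.
Min-cut edges: Res→J1 (8); capacity 8 = 8.
This cut is saturated, so no flow can exceed 8.

8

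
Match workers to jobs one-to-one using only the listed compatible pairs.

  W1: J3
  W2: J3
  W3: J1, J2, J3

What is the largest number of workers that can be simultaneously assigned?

2

Unit-capacity flow: source→left, listed edges, right→sink; max matching = max flow.
Augmenting path W1→J3 (+1); matched 1.
Augmenting path W3→J1 (+1); matched 2.
No augmenting path remains; maximum matching = 2.
König certificate: {W3, J3} is a vertex cover of size 2 (every listed pair touches it), so no matching can be larger.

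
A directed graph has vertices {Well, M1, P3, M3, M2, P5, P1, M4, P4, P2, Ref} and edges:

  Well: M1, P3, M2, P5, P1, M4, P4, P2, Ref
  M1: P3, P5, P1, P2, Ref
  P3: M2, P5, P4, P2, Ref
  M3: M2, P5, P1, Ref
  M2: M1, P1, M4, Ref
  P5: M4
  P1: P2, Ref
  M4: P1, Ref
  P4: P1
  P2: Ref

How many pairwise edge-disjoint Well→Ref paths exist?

Assign every edge capacity 1; by Menger, the answer equals the max flow.
Path Well→Ref (+1); total 1.
Path Well→M1→Ref (+1); total 2.
Path Well→P3→Ref (+1); total 3.
Path Well→M2→Ref (+1); total 4.
Path Well→P1→Ref (+1); total 5.
Path Well→M4→Ref (+1); total 6.
Path Well→P2→Ref (+1); total 7.
No residual Well→Ref path; max flow = 7.
Certifying cut of size 7: {M4→Ref, P1→Ref, P2→Ref, Well→M1, Well→M2, Well→P3, Well→Ref}.

7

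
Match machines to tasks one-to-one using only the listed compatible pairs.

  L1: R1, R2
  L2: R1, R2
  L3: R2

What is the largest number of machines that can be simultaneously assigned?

2

Unit-capacity flow: source→left, listed edges, right→sink; max matching = max flow.
Augmenting path L1→R1 (+1); matched 1.
Augmenting path L2→R2 (+1); matched 2.
No augmenting path remains; maximum matching = 2.
König certificate: {R1, R2} is a vertex cover of size 2 (every listed pair touches it), so no matching can be larger.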